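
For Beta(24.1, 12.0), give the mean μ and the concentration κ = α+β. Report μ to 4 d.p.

μ = 0.6676, κ = 36.1

κ = α+β = 24.1+12.0 = 36.1; μ = α/κ = 24.1/36.1 = 0.6676.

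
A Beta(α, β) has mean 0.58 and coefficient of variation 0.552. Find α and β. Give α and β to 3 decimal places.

α = 0.798, β = 0.578

Var = (CV·μ)² = (0.552×0.58)² = 0.102502.
α+β = μ(1−μ)/Var − 1 = 0.2436/0.102502 − 1 = 1.3765.
Thus α = 0.58·1.3765 = 0.798 and β = 0.42·1.3765 = 0.578.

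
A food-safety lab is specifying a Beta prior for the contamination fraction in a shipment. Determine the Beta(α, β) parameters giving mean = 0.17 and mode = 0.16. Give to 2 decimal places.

α = 11.56, β = 56.44

Let s = α+β. Mean gives α = μs = 0.17s; mode gives (α−1)/(s−2) = 0.16.
Substituting: 0.17s − 1 = 0.16(s−2) = 0.16s − 0.32, so 0.01s = 0.68 and s = 68.0000.
Then α = 0.17×68.0000 = 11.56 and β = s−α = 56.44.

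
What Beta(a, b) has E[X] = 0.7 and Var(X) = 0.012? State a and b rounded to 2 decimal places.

a = 11.55, b = 4.95

Let s = a+b. The Beta variance is μ(1−μ)/(s+1).
So s+1 = μ(1−μ)/σ² = (0.7×0.3)/0.012 = 0.21/0.012 = 17.5000, giving s = 16.5000.
Then a = μs = 0.7×16.5000 = 11.55 and b = (1−μ)s = 0.3×16.5000 = 4.95.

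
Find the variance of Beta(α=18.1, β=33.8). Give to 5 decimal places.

Var = αβ/[(α+β)²(α+β+1)] = (18.1×33.8)/(51.9²×52.9) = 611.78/142491.969 = 0.00429.

0.00429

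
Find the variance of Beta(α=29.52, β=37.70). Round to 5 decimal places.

0.00361

Var = αβ/[(α+β)²(α+β+1)] = (29.52×37.70)/(67.22²×68.22) = 1112.9040/308254.007448 = 0.00361.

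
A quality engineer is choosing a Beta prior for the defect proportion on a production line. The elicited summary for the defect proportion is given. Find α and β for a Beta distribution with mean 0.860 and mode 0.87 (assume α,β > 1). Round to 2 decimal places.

Let s = α+β. Mean gives α = μs = 0.860s; mode gives (α−1)/(s−2) = 0.87.
Substituting: 0.860s − 1 = 0.87(s−2) = 0.87s − 1.74, so -0.010s = -0.74 and s = 74.0000.
Then α = 0.860×74.0000 = 63.64 and β = s−α = 10.36.

α = 63.64, β = 10.36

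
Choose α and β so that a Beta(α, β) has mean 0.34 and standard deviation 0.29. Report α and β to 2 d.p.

σ² = 0.29² = 0.0841.
With s = α+β, Var = μ(1−μ)/(s+1), so s+1 = (0.34×0.66)/0.0841 = 2.6683 and s = 1.6683.
α = μs = 0.57, β = (1−μ)s = 1.10.

α = 0.57, β = 1.10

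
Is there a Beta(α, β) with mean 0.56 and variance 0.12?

The Beta variance bound is σ² < μ(1−μ).
Here μ(1−μ) = 0.56×0.44 = 0.2464, and 0.12 < 0.2464.

Yes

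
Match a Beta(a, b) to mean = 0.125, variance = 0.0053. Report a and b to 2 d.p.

Write ν = a+b; then a = μν and Var = μ(1−μ)/(ν+1).
ν = μ(1−μ)/Var − 1 = 0.109375/0.0053 − 1 = 19.6368.
a = 0.125·19.6368 = 2.45, b = 0.875·19.6368 = 17.18.

a = 2.45, b = 17.18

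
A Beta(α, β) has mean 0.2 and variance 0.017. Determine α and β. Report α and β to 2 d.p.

By moment matching, α+β = μ(1−μ)/σ² − 1 = (0.2·0.8)/0.017 − 1 = 9.4118 − 1 = 8.4118.
Since α/(α+β) = μ, α = 0.2·8.4118 = 1.68 and β = 0.8·8.4118 = 6.73.

α = 1.68, β = 6.73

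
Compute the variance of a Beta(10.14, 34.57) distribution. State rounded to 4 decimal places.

0.0038

Var = αβ/[(α+β)²(α+β+1)] = (10.14×34.57)/(44.71²×45.71) = 350.5398/91373.563211 = 0.0038.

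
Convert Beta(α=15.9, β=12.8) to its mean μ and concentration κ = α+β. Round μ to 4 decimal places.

μ = 0.5540, κ = 28.7

κ = α+β = 15.9+12.8 = 28.7; μ = α/κ = 15.9/28.7 = 0.5540.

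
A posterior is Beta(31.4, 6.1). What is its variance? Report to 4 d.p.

0.0035

α+β = 37.5 and αβ = 191.54, so Var = αβ/[(α+β)²(α+β+1)] = 191.54/54140.625 = 0.0035.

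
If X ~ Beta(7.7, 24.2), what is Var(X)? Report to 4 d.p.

α+β = 31.9 and αβ = 186.34, so Var = αβ/[(α+β)²(α+β+1)] = 186.34/33479.369 = 0.0056.

0.0056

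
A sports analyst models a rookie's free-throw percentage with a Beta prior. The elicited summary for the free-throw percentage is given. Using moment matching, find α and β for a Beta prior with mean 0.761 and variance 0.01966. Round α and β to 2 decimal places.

α = 6.28, β = 1.97

Let s = α+β. The Beta variance is μ(1−μ)/(s+1).
So s+1 = μ(1−μ)/σ² = (0.761×0.239)/0.01966 = 0.181879/0.01966 = 9.2512, giving s = 8.2512.
Then α = μs = 0.761×8.2512 = 6.28 and β = (1−μ)s = 0.239×8.2512 = 1.97.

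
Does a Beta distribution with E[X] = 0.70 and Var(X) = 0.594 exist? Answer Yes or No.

For any Beta, Var(X) < E[X]·(1−E[X]).
Here μ(1−μ) = 0.70×0.30 = 0.2100, and 0.594 ≥ 0.2100.

No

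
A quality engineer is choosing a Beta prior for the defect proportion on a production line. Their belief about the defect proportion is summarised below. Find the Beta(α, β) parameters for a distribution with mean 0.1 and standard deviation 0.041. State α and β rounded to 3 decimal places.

First σ² = 0.001681. Setting α = μn, β = (1−μ)n with n = α+β,
μ(1−μ)/(n+1) = 0.001681 ⇒ n+1 = 0.09/0.001681 = 53.5396 ⇒ n = 52.5396.
Hence α = 0.1×52.5396 = 5.254, β = 0.9×52.5396 = 47.286.

α = 5.254, β = 47.286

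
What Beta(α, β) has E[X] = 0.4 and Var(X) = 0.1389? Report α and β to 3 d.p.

Write ν = α+β; then α = μν and Var = μ(1−μ)/(ν+1).
ν = μ(1−μ)/Var − 1 = 0.24/0.1389 − 1 = 0.7279.
α = 0.4·0.7279 = 0.291, β = 0.6·0.7279 = 0.437.

α = 0.291, β = 0.437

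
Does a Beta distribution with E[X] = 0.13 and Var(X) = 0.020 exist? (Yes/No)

Yes

A Beta with mean μ has variance μ(1−μ)/(α+β+1) < μ(1−μ).
Here μ(1−μ) = 0.13×0.87 = 0.1131, and 0.020 < 0.1131.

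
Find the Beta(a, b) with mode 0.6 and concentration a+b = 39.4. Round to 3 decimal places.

a = 23.440, b = 15.960

Since the density peak of Beta(a,b) is at (a−1)/(a+b−2),
a = 1 + 0.6(39.4−2) = 23.440 and b = 39.4 − 23.440 = 15.960.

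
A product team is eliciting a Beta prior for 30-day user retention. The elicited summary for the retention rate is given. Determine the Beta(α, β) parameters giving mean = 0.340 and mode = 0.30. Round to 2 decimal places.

Let s = α+β. Mean gives α = μs = 0.340s; mode gives (α−1)/(s−2) = 0.30.
Substituting: 0.340s − 1 = 0.30(s−2) = 0.30s − 0.60, so 0.040s = 0.40 and s = 10.0000.
Then α = 0.340×10.0000 = 3.40 and β = s−α = 6.60.

α = 3.40, β = 6.60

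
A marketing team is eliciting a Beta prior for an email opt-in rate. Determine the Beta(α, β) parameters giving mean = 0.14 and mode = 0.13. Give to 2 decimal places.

α = 10.36, β = 63.64

Let s = α+β. Mean gives α = μs = 0.14s; mode gives (α−1)/(s−2) = 0.13.
Substituting: 0.14s − 1 = 0.13(s−2) = 0.13s − 0.26, so 0.01s = 0.74 and s = 74.0000.
Then α = 0.14×74.0000 = 10.36 and β = s−α = 63.64.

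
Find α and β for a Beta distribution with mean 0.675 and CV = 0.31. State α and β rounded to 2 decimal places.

α = 2.71, β = 1.30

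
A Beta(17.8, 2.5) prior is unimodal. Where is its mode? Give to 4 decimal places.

0.9180

With α,β > 1, mode = (α−1)/(α+β−2) = 16.8/18.3 = 0.9180.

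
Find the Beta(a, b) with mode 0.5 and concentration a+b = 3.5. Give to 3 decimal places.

a = 1.750, b = 1.750

Mode = (a−1)/(κ−2) with κ = a+b, so a−1 = 0.5·1.5 = 0.750.
a = 1.750; b = κ − a = 1.750.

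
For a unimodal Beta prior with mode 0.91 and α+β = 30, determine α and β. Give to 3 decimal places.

α = 26.480, β = 3.520

Mode = (α−1)/(κ−2) with κ = α+β, so α−1 = 0.91·28 = 25.480.
α = 26.480; β = κ − α = 3.520.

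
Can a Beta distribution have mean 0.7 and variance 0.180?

For any Beta, Var(X) < E[X]·(1−E[X]).
Here μ(1−μ) = 0.7×0.3 = 0.21, and 0.180 < 0.21.

Yes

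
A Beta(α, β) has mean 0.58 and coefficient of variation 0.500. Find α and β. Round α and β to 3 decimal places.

Var = (CV·μ)² = (0.500×0.58)² = 0.084100.
α+β = μ(1−μ)/Var − 1 = 0.2436/0.084100 − 1 = 1.8966.
Thus α = 0.58·1.8966 = 1.100 and β = 0.42·1.8966 = 0.797.

α = 1.100, β = 0.797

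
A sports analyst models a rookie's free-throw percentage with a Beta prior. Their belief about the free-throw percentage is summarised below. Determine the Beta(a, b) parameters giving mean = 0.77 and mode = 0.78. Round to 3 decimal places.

With s = a+b: μ = a/s and mode = (a−1)/(s−2). Eliminating a = μs,
μs − 1 = m(s−2) ⇒ s(μ−m) = 1−2m ⇒ s = -0.56/-0.01 = 56.0000.
So a = μs = 43.120, b = (1−μ)s = 12.880.

a = 43.120, b = 12.880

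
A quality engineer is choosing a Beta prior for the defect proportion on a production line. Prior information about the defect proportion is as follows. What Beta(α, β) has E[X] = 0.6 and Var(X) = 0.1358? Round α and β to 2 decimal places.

α = 0.46, β = 0.31

Let s = α+β. The Beta variance is μ(1−μ)/(s+1).
So s+1 = μ(1−μ)/σ² = (0.6×0.4)/0.1358 = 0.24/0.1358 = 1.7673, giving s = 0.7673.
Then α = μs = 0.6×0.7673 = 0.46 and β = (1−μ)s = 0.4×0.7673 = 0.31.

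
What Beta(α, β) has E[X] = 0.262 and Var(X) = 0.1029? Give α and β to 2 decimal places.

α = 0.23, β = 0.65

Write ν = α+β; then α = μν and Var = μ(1−μ)/(ν+1).
ν = μ(1−μ)/Var − 1 = 0.193356/0.1029 − 1 = 0.8791.
α = 0.262·0.8791 = 0.23, β = 0.738·0.8791 = 0.65.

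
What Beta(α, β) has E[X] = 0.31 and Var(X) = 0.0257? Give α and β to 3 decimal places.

α = 2.270, β = 5.053

By moment matching, α+β = μ(1−μ)/σ² − 1 = (0.31·0.69)/0.0257 − 1 = 8.3230 − 1 = 7.3230.
Since α/(α+β) = μ, α = 0.31·7.3230 = 2.270 and β = 0.69·7.3230 = 5.053.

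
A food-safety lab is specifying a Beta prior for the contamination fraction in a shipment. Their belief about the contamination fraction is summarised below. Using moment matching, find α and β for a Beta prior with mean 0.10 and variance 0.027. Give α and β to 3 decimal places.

Let s = α+β. The Beta variance is μ(1−μ)/(s+1).
So s+1 = μ(1−μ)/σ² = (0.10×0.90)/0.027 = 0.0900/0.027 = 3.3333, giving s = 2.3333.
Then α = μs = 0.10×2.3333 = 0.233 and β = (1−μ)s = 0.90×2.3333 = 2.100.

α = 0.233, β = 2.100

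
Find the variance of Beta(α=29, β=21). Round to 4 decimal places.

0.0048

Var = αβ/[(α+β)²(α+β+1)] = (29×21)/(50²×51) = 609/127500 = 0.0048.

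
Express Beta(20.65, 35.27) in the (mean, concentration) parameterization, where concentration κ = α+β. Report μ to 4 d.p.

μ = 0.3693, κ = 55.92

κ = α+β = 20.65+35.27 = 55.92; μ = α/κ = 20.65/55.92 = 0.3693.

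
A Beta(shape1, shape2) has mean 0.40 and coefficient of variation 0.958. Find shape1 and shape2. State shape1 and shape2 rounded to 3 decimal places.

Var = (CV·μ)² = (0.958×0.40)² = 0.146842.
shape1+shape2 = μ(1−μ)/Var − 1 = 0.2400/0.146842 − 1 = 0.6344.
Thus shape1 = 0.40·0.6344 = 0.254 and shape2 = 0.60·0.6344 = 0.381.

shape1 = 0.254, shape2 = 0.381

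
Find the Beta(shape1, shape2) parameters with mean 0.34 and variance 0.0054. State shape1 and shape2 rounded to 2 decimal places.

shape1 = 13.79, shape2 = 26.77

Let s = shape1+shape2. The Beta variance is μ(1−μ)/(s+1).
So s+1 = μ(1−μ)/σ² = (0.34×0.66)/0.0054 = 0.2244/0.0054 = 41.5556, giving s = 40.5556.
Then shape1 = μs = 0.34×40.5556 = 13.79 and shape2 = (1−μ)s = 0.66×40.5556 = 26.77.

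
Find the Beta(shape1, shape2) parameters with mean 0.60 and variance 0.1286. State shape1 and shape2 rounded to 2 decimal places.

shape1 = 0.52, shape2 = 0.35

By moment matching, shape1+shape2 = μ(1−μ)/σ² − 1 = (0.60·0.40)/0.1286 − 1 = 1.8663 − 1 = 0.8663.
Since shape1/(shape1+shape2) = μ, shape1 = 0.60·0.8663 = 0.52 and shape2 = 0.40·0.8663 = 0.35.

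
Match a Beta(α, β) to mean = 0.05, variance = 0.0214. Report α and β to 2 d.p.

α = 0.06, β = 1.16

Write ν = α+β; then α = μν and Var = μ(1−μ)/(ν+1).
ν = μ(1−μ)/Var − 1 = 0.0475/0.0214 − 1 = 1.2196.
α = 0.05·1.2196 = 0.06, β = 0.95·1.2196 = 1.16.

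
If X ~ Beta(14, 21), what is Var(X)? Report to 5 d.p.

Var = αβ/[(α+β)²(α+β+1)] = (14×21)/(35²×36) = 294/44100 = 0.00667.

0.00667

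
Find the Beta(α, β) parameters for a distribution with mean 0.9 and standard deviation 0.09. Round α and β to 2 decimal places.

α = 9.10, β = 1.01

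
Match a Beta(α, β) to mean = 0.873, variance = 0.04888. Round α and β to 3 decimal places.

Let s = α+β. The Beta variance is μ(1−μ)/(s+1).
So s+1 = μ(1−μ)/σ² = (0.873×0.127)/0.04888 = 0.110871/0.04888 = 2.2682, giving s = 1.2682.
Then α = μs = 0.873×1.2682 = 1.107 and β = (1−μ)s = 0.127×1.2682 = 0.161.

α = 1.107, β = 0.161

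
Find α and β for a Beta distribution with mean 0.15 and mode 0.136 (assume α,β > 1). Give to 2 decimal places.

α = 7.80, β = 44.20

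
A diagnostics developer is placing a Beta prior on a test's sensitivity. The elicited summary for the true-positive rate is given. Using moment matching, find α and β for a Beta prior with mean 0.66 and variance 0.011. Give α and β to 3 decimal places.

By moment matching, α+β = μ(1−μ)/σ² − 1 = (0.66·0.34)/0.011 − 1 = 20.4000 − 1 = 19.4000.
Since α/(α+β) = μ, α = 0.66·19.4000 = 12.804 and β = 0.34·19.4000 = 6.596.

α = 12.804, β = 6.596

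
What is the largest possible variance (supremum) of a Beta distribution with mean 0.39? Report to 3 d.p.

0.238

Var = μ(1−μ)/(α+β+1), which approaches μ(1−μ) as α+β → 0.
So the supremum is μ(1−μ) = 0.39×0.61 = 0.238.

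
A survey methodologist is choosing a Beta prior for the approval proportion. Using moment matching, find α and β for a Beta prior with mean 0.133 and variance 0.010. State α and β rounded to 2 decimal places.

Let s = α+β. The Beta variance is μ(1−μ)/(s+1).
So s+1 = μ(1−μ)/σ² = (0.133×0.867)/0.010 = 0.115311/0.010 = 11.5311, giving s = 10.5311.
Then α = μs = 0.133×10.5311 = 1.40 and β = (1−μ)s = 0.867×10.5311 = 9.13.

α = 1.40, β = 9.13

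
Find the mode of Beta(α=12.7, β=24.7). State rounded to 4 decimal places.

The density x^(α−1)(1−x)^(β−1) is maximised at (α−1)/(α+β−2) = 11.7/35.4 = 0.3305.

0.3305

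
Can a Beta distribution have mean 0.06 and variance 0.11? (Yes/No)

The Beta variance bound is σ² < μ(1−μ).
Here μ(1−μ) = 0.06×0.94 = 0.0564, and 0.11 ≥ 0.0564.

No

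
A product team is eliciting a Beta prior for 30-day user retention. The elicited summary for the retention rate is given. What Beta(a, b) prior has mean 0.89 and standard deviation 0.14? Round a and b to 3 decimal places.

Variance = 0.14² = 0.0196. The moment-matching identity a+b = μ(1−μ)/Var − 1 gives
a+b = 0.0979/0.0196 − 1 = 3.9949, so a = μ·3.9949 = 3.555 and b = (1−μ)·3.9949 = 0.439.

a = 3.555, b = 0.439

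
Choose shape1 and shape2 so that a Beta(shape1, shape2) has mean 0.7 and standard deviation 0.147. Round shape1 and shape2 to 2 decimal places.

shape1 = 6.10, shape2 = 2.62

First σ² = 0.021609. Setting shape1 = μn, shape2 = (1−μ)n with n = shape1+shape2,
μ(1−μ)/(n+1) = 0.021609 ⇒ n+1 = 0.21/0.021609 = 9.7182 ⇒ n = 8.7182.
Hence shape1 = 0.7×8.7182 = 6.10, shape2 = 0.3×8.7182 = 2.62.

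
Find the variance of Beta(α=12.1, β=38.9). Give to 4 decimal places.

α+β = 51.0 and αβ = 470.69, so Var = αβ/[(α+β)²(α+β+1)] = 470.69/135252.000 = 0.0035.

0.0035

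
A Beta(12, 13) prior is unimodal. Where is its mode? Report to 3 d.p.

With α,β > 1, mode = (α−1)/(α+β−2) = 11/23 = 0.478.

0.478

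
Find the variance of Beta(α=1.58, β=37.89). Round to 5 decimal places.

μ = 1.58/39.47 = 0.040030; Var = μ(1−μ)/(α+β+1) = 0.0384280/40.47 = 0.00095.

0.00095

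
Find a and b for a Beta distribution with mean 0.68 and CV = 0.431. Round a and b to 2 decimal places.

σ = CV·μ = 0.431×0.68 = 0.29308, so σ² = 0.085896.
s+1 = μ(1−μ)/σ² = 0.2176/0.085896 = 2.5333, so s = a+b = 1.5333.
a = μs = 1.04, b = (1−μ)s = 0.49.

a = 1.04, b = 0.49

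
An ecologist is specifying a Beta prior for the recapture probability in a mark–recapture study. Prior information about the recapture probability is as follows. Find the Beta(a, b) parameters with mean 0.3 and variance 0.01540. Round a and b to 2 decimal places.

Write ν = a+b; then a = μν and Var = μ(1−μ)/(ν+1).
ν = μ(1−μ)/Var − 1 = 0.21/0.01540 − 1 = 12.6364.
a = 0.3·12.6364 = 3.79, b = 0.7·12.6364 = 8.85.

a = 3.79, b = 8.85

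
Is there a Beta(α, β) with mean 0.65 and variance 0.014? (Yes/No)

Yes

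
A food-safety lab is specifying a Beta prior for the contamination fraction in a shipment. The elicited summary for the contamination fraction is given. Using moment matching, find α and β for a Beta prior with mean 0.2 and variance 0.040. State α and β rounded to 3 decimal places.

α = 0.600, β = 2.400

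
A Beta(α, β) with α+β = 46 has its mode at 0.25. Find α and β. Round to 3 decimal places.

For α,β>1 the mode is (α−1)/(α+β−2), so α = mode·(κ−2)+1 = 0.25×44+1 = 12.000.
And β = (1−mode)·(κ−2)+1 = 0.75×44+1 = 34.000.

α = 12.000, β = 34.000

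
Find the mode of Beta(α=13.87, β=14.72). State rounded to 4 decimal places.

0.4840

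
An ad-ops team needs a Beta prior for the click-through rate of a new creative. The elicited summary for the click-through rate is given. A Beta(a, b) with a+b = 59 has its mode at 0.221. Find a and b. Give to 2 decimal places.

a = 13.60, b = 45.40

Mode = (a−1)/(κ−2) with κ = a+b, so a−1 = 0.221·57 = 12.60.
a = 13.60; b = κ − a = 45.40.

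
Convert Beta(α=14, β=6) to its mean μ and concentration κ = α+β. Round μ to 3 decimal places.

κ = α+β = 14+6 = 20; μ = α/κ = 14/20 = 0.700.

μ = 0.700, κ = 20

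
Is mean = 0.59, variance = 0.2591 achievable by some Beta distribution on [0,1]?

No

For any Beta, Var(X) < E[X]·(1−E[X]).
Here μ(1−μ) = 0.59×0.41 = 0.2419, and 0.2591 ≥ 0.2419.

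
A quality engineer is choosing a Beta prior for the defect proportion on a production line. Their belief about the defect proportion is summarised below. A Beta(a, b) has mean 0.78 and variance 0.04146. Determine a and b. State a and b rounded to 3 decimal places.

a = 2.448, b = 0.691

By moment matching, a+b = μ(1−μ)/σ² − 1 = (0.78·0.22)/0.04146 − 1 = 4.1389 − 1 = 3.1389.
Since a/(a+b) = μ, a = 0.78·3.1389 = 2.448 and b = 0.22·3.1389 = 0.691.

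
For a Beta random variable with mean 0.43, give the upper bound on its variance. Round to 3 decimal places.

For fixed mean μ the Beta variance is μ(1−μ)/(α+β+1), increasing as α+β decreases.
Its least upper bound (not attained) is μ(1−μ) = 0.43·0.57 = 0.245.

0.245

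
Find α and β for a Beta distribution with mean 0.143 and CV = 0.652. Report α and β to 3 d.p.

α = 1.873, β = 11.225

Var = (CV·μ)² = (0.652×0.143)² = 0.008693.
α+β = μ(1−μ)/Var − 1 = 0.122551/0.008693 − 1 = 13.0977.
Thus α = 0.143·13.0977 = 1.873 and β = 0.857·13.0977 = 11.225.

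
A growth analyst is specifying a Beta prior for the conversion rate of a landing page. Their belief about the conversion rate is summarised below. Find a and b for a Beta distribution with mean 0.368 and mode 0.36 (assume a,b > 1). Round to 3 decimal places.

Let s = a+b. Mean gives a = μs = 0.368s; mode gives (a−1)/(s−2) = 0.36.
Substituting: 0.368s − 1 = 0.36(s−2) = 0.36s − 0.72, so 0.008s = 0.28 and s = 35.0000.
Then a = 0.368×35.0000 = 12.880 and b = s−a = 22.120.

a = 12.880, b = 22.120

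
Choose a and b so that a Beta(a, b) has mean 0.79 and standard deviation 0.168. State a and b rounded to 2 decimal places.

Variance = 0.168² = 0.028224. The moment-matching identity a+b = μ(1−μ)/Var − 1 gives
a+b = 0.1659/0.028224 − 1 = 4.8780, so a = μ·4.8780 = 3.85 and b = (1−μ)·4.8780 = 1.02.

a = 3.85, b = 1.02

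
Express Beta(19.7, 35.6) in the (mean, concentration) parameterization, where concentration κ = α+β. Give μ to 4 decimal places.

μ = 0.3562, κ = 55.3

κ = α+β = 19.7+35.6 = 55.3; μ = α/κ = 19.7/55.3 = 0.3562.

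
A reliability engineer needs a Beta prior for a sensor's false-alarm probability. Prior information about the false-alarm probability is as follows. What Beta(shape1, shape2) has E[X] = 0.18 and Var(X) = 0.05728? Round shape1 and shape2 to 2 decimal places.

Write ν = shape1+shape2; then shape1 = μν and Var = μ(1−μ)/(ν+1).
ν = μ(1−μ)/Var − 1 = 0.1476/0.05728 − 1 = 1.5768.
shape1 = 0.18·1.5768 = 0.28, shape2 = 0.82·1.5768 = 1.29.

shape1 = 0.28, shape2 = 1.29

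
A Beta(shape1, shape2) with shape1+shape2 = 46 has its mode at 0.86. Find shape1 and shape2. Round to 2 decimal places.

Since the density peak of Beta(shape1,shape2) is at (shape1−1)/(shape1+shape2−2),
shape1 = 1 + 0.86(46−2) = 38.84 and shape2 = 46 − 38.84 = 7.16.

shape1 = 38.84, shape2 = 7.16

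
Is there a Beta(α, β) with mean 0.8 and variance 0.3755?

A Beta with mean μ has variance μ(1−μ)/(α+β+1) < μ(1−μ).
Here μ(1−μ) = 0.8×0.2 = 0.16, and 0.3755 ≥ 0.16.

No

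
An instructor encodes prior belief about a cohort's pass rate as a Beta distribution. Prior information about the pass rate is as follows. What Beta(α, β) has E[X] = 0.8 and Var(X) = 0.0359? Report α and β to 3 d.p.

α = 2.765, β = 0.691

Write ν = α+β; then α = μν and Var = μ(1−μ)/(ν+1).
ν = μ(1−μ)/Var − 1 = 0.16/0.0359 − 1 = 3.4568.
α = 0.8·3.4568 = 2.765, β = 0.2·3.4568 = 0.691.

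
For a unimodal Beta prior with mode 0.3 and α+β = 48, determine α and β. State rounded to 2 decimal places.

α = 14.80, β = 33.20

For α,β>1 the mode is (α−1)/(α+β−2), so α = mode·(κ−2)+1 = 0.3×46+1 = 14.80.
And β = (1−mode)·(κ−2)+1 = 0.7×46+1 = 33.20.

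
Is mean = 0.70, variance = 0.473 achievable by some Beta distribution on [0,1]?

No

The Beta variance bound is σ² < μ(1−μ).
Here μ(1−μ) = 0.70×0.30 = 0.2100, and 0.473 ≥ 0.2100.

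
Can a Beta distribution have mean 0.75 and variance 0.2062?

A Beta with mean μ has variance μ(1−μ)/(α+β+1) < μ(1−μ).
Here μ(1−μ) = 0.75×0.25 = 0.1875, and 0.2062 ≥ 0.1875.

No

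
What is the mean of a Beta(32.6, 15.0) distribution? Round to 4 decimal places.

0.6849

E[X] = α/(α+β) = 32.6/47.6 = 0.6849.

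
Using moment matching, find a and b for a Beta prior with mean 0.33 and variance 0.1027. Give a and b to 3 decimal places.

a = 0.380, b = 0.772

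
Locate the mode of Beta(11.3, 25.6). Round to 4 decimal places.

The density x^(α−1)(1−x)^(β−1) is maximised at (α−1)/(α+β−2) = 10.3/34.9 = 0.2951.

0.2951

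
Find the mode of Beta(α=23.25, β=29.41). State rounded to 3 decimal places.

With α,β > 1, mode = (α−1)/(α+β−2) = 22.25/50.66 = 0.439.

0.439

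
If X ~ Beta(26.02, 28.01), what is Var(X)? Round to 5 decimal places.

0.00454

Var = αβ/[(α+β)²(α+β+1)] = (26.02×28.01)/(54.03²×55.03) = 728.8202/160645.826727 = 0.00454.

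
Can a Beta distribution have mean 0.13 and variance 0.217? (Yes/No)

No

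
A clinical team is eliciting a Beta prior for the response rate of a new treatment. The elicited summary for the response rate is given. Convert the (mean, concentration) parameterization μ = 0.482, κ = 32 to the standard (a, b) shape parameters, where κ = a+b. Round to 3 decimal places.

Split κ in proportion μ : (1−μ): a = 0.482·32 = 15.424, b = 32 − 15.424 = 16.576.

a = 15.424, b = 16.576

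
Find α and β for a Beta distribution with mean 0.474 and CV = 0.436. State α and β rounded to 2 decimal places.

α = 2.29, β = 2.54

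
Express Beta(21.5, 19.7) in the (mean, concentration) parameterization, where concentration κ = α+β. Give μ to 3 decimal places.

μ = 0.522, κ = 41.2

κ = α+β = 21.5+19.7 = 41.2; μ = α/κ = 21.5/41.2 = 0.522.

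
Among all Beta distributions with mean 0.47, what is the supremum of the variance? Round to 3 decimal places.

For fixed mean μ the Beta variance is μ(1−μ)/(α+β+1), increasing as α+β decreases.
Its least upper bound (not attained) is μ(1−μ) = 0.47·0.53 = 0.249.

0.249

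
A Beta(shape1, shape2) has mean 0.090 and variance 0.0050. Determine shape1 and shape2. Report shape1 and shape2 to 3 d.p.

shape1 = 1.384, shape2 = 13.996

By moment matching, shape1+shape2 = μ(1−μ)/σ² − 1 = (0.090·0.910)/0.0050 − 1 = 16.3800 − 1 = 15.3800.
Since shape1/(shape1+shape2) = μ, shape1 = 0.090·15.3800 = 1.384 and shape2 = 0.910·15.3800 = 13.996.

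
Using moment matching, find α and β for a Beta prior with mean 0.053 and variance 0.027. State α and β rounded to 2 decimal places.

Let s = α+β. The Beta variance is μ(1−μ)/(s+1).
So s+1 = μ(1−μ)/σ² = (0.053×0.947)/0.027 = 0.050191/0.027 = 1.8589, giving s = 0.8589.
Then α = μs = 0.053×0.8589 = 0.05 and β = (1−μ)s = 0.947×0.8589 = 0.81.

α = 0.05, β = 0.81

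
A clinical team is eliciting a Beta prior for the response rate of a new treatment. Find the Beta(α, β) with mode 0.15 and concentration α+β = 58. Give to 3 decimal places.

α = 9.400, β = 48.600

Since the density peak of Beta(α,β) is at (α−1)/(α+β−2),
α = 1 + 0.15(58−2) = 9.400 and β = 58 − 9.400 = 48.600.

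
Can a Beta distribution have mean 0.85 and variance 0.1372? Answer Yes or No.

The Beta variance bound is σ² < μ(1−μ).
Here μ(1−μ) = 0.85×0.15 = 0.1275, and 0.1372 ≥ 0.1275.

No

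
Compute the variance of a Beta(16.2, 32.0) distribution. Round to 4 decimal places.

Var = αβ/[(α+β)²(α+β+1)] = (16.2×32.0)/(48.2²×49.2) = 518.40/114303.408 = 0.0045.

0.0045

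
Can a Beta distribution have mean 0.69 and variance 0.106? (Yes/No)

Yes

For any Beta, Var(X) < E[X]·(1−E[X]).
Here μ(1−μ) = 0.69×0.31 = 0.2139, and 0.106 < 0.2139.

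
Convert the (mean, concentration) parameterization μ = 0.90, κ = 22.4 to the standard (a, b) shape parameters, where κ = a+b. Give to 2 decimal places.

a = μκ = 0.90×22.4 = 20.16 and b = (1−μ)κ = 0.10×22.4 = 2.24.

a = 20.16, b = 2.24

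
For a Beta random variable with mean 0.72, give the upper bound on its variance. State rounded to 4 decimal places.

0.2016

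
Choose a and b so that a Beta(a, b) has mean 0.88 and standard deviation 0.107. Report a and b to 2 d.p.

a = 7.24, b = 0.99

Variance = 0.107² = 0.011449. The moment-matching identity a+b = μ(1−μ)/Var − 1 gives
a+b = 0.1056/0.011449 − 1 = 8.2235, so a = μ·8.2235 = 7.24 and b = (1−μ)·8.2235 = 0.99.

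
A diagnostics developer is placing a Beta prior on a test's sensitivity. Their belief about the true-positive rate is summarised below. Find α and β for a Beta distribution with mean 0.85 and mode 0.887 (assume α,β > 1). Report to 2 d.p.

α = 17.78, β = 3.14

Let s = α+β. Mean gives α = μs = 0.85s; mode gives (α−1)/(s−2) = 0.887.
Substituting: 0.85s − 1 = 0.887(s−2) = 0.887s − 1.774, so -0.037s = -0.774 and s = 20.9189.
Then α = 0.85×20.9189 = 17.78 and β = s−α = 3.14.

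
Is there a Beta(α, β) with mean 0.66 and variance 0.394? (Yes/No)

No

For any Beta, Var(X) < E[X]·(1−E[X]).
Here μ(1−μ) = 0.66×0.34 = 0.2244, and 0.394 ≥ 0.2244.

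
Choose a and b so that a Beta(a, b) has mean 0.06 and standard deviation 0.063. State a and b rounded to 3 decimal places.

a = 0.793, b = 12.418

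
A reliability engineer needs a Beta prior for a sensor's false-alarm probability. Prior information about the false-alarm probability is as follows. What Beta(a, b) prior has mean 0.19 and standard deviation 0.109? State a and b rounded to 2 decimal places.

Variance = 0.109² = 0.011881. The moment-matching identity a+b = μ(1−μ)/Var − 1 gives
a+b = 0.1539/0.011881 − 1 = 11.9535, so a = μ·11.9535 = 2.27 and b = (1−μ)·11.9535 = 9.68.

a = 2.27, b = 9.68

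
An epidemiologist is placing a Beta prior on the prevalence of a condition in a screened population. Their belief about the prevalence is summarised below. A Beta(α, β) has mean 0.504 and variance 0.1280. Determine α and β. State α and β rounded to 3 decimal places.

α = 0.480, β = 0.473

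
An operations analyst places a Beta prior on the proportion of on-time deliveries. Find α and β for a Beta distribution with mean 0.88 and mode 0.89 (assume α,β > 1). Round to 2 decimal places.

α = 68.64, β = 9.36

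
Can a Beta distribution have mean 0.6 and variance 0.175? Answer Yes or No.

The Beta variance bound is σ² < μ(1−μ).
Here μ(1−μ) = 0.6×0.4 = 0.24, and 0.175 < 0.24.

Yes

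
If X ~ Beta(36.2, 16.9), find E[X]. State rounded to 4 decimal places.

0.6817

E[X] = α/(α+β) = 36.2/53.1 = 0.6817.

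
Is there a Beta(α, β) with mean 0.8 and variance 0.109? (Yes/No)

Yes

For any Beta, Var(X) < E[X]·(1−E[X]).
Here μ(1−μ) = 0.8×0.2 = 0.16, and 0.109 < 0.16.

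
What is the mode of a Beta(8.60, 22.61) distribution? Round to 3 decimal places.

0.260

With α,β > 1, mode = (α−1)/(α+β−2) = 7.60/29.21 = 0.260.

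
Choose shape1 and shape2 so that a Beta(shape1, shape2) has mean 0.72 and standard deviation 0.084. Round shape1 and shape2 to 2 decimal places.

shape1 = 19.85, shape2 = 7.72

Variance = 0.084² = 0.007056. The moment-matching identity shape1+shape2 = μ(1−μ)/Var − 1 gives
shape1+shape2 = 0.2016/0.007056 − 1 = 27.5714, so shape1 = μ·27.5714 = 19.85 and shape2 = (1−μ)·27.5714 = 7.72.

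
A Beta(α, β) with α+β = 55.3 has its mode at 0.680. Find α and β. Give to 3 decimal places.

Mode = (α−1)/(κ−2) with κ = α+β, so α−1 = 0.680·53.3 = 36.244.
α = 37.244; β = κ − α = 18.056.

α = 37.244, β = 18.056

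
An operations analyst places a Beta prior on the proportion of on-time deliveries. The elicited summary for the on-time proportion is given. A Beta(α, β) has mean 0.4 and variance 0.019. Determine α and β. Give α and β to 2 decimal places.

α = 4.65, β = 6.98

Write ν = α+β; then α = μν and Var = μ(1−μ)/(ν+1).
ν = μ(1−μ)/Var − 1 = 0.24/0.019 − 1 = 11.6316.
α = 0.4·11.6316 = 4.65, β = 0.6·11.6316 = 6.98.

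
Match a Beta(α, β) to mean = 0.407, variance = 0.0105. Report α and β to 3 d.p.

By moment matching, α+β = μ(1−μ)/σ² − 1 = (0.407·0.593)/0.0105 − 1 = 22.9858 − 1 = 21.9858.
Since α/(α+β) = μ, α = 0.407·21.9858 = 8.948 and β = 0.593·21.9858 = 13.038.

α = 8.948, β = 13.038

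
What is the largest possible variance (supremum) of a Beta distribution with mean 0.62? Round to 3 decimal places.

0.236

For fixed mean μ the Beta variance is μ(1−μ)/(α+β+1), increasing as α+β decreases.
Its least upper bound (not attained) is μ(1−μ) = 0.62·0.38 = 0.236.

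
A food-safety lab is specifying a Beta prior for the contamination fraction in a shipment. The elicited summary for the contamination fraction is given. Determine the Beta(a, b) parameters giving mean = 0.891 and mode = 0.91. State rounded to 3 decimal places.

Let s = a+b. Mean gives a = μs = 0.891s; mode gives (a−1)/(s−2) = 0.91.
Substituting: 0.891s − 1 = 0.91(s−2) = 0.91s − 1.82, so -0.019s = -0.82 and s = 43.1579.
Then a = 0.891×43.1579 = 38.454 and b = s−a = 4.704.

a = 38.454, b = 4.704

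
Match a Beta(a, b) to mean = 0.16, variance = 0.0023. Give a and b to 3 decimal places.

By moment matching, a+b = μ(1−μ)/σ² − 1 = (0.16·0.84)/0.0023 − 1 = 58.4348 − 1 = 57.4348.
Since a/(a+b) = μ, a = 0.16·57.4348 = 9.190 and b = 0.84·57.4348 = 48.245.

a = 9.190, b = 48.245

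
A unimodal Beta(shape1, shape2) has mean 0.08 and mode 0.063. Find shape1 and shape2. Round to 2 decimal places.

shape1 = 4.11, shape2 = 47.30

With s = shape1+shape2: μ = shape1/s and mode = (shape1−1)/(s−2). Eliminating shape1 = μs,
μs − 1 = m(s−2) ⇒ s(μ−m) = 1−2m ⇒ s = 0.874/0.017 = 51.4118.
So shape1 = μs = 4.11, shape2 = (1−μ)s = 47.30.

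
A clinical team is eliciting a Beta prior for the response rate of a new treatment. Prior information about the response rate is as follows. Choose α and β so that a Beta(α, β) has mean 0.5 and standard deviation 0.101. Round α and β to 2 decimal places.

σ² = 0.101² = 0.010201.
With s = α+β, Var = μ(1−μ)/(s+1), so s+1 = (0.5×0.5)/0.010201 = 24.5074 and s = 23.5074.
α = μs = 11.75, β = (1−μ)s = 11.75.

α = 11.75, β = 11.75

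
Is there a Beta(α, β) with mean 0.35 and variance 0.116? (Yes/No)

The Beta variance bound is σ² < μ(1−μ).
Here μ(1−μ) = 0.35×0.65 = 0.2275, and 0.116 < 0.2275.

Yes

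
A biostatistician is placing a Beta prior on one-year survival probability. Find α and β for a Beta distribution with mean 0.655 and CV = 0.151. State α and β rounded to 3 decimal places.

σ = CV·μ = 0.151×0.655 = 0.09891, so σ² = 0.009782.
s+1 = μ(1−μ)/σ² = 0.225975/0.009782 = 23.1006, so s = α+β = 22.1006.
α = μs = 14.476, β = (1−μ)s = 7.625.

α = 14.476, β = 7.625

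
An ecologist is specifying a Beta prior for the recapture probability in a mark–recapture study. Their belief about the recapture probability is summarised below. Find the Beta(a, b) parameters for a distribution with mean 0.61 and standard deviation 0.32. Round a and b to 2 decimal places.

a = 0.81, b = 0.52

σ² = 0.32² = 0.1024.
With s = a+b, Var = μ(1−μ)/(s+1), so s+1 = (0.61×0.39)/0.1024 = 2.3232 and s = 1.3232.
a = μs = 0.81, b = (1−μ)s = 0.52.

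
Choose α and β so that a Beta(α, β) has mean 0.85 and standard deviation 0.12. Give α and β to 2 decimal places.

First σ² = 0.0144. Setting α = μn, β = (1−μ)n with n = α+β,
μ(1−μ)/(n+1) = 0.0144 ⇒ n+1 = 0.1275/0.0144 = 8.8542 ⇒ n = 7.8542.
Hence α = 0.85×7.8542 = 6.68, β = 0.15×7.8542 = 1.18.

α = 6.68, β = 1.18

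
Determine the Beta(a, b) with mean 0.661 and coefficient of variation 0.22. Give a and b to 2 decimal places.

a = 6.34, b = 3.25

Var = (CV·μ)² = (0.22×0.661)² = 0.021147.
a+b = μ(1−μ)/Var − 1 = 0.224079/0.021147 − 1 = 9.5963.
Thus a = 0.661·9.5963 = 6.34 and b = 0.339·9.5963 = 3.25.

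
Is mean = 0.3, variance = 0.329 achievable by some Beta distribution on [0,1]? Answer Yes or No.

No

The Beta variance bound is σ² < μ(1−μ).
Here μ(1−μ) = 0.3×0.7 = 0.21, and 0.329 ≥ 0.21.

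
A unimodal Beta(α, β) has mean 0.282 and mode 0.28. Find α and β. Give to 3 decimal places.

Let s = α+β. Mean gives α = μs = 0.282s; mode gives (α−1)/(s−2) = 0.28.
Substituting: 0.282s − 1 = 0.28(s−2) = 0.28s − 0.56, so 0.002s = 0.44 and s = 220.0000.
Then α = 0.282×220.0000 = 62.040 and β = s−α = 157.960.

α = 62.040, β = 157.960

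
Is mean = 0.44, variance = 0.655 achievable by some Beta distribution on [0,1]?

A Beta with mean μ has variance μ(1−μ)/(α+β+1) < μ(1−μ).
Here μ(1−μ) = 0.44×0.56 = 0.2464, and 0.655 ≥ 0.2464.

No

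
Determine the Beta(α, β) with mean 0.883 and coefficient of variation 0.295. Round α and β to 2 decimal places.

α = 0.46, β = 0.06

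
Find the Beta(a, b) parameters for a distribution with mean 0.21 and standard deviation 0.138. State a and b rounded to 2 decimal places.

Variance = 0.138² = 0.019044. The moment-matching identity a+b = μ(1−μ)/Var − 1 gives
a+b = 0.1659/0.019044 − 1 = 7.7114, so a = μ·7.7114 = 1.62 and b = (1−μ)·7.7114 = 6.09.

a = 1.62, b = 6.09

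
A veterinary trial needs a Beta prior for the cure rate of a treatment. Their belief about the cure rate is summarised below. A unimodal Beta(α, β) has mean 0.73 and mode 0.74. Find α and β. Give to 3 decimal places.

Let s = α+β. Mean gives α = μs = 0.73s; mode gives (α−1)/(s−2) = 0.74.
Substituting: 0.73s − 1 = 0.74(s−2) = 0.74s − 1.48, so -0.01s = -0.48 and s = 48.0000.
Then α = 0.73×48.0000 = 35.040 and β = s−α = 12.960.

α = 35.040, β = 12.960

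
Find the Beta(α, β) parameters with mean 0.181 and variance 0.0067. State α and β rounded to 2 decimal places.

Write ν = α+β; then α = μν and Var = μ(1−μ)/(ν+1).
ν = μ(1−μ)/Var − 1 = 0.148239/0.0067 − 1 = 21.1252.
α = 0.181·21.1252 = 3.82, β = 0.819·21.1252 = 17.30.

α = 3.82, β = 17.30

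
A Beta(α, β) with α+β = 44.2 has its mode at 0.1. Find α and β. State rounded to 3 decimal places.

α = 5.220, β = 38.980

Since the density peak of Beta(α,β) is at (α−1)/(α+β−2),
α = 1 + 0.1(44.2−2) = 5.220 and β = 44.2 − 5.220 = 38.980.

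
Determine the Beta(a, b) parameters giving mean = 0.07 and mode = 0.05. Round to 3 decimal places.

a = 3.150, b = 41.850

With s = a+b: μ = a/s and mode = (a−1)/(s−2). Eliminating a = μs,
μs − 1 = m(s−2) ⇒ s(μ−m) = 1−2m ⇒ s = 0.90/0.02 = 45.0000.
So a = μs = 3.150, b = (1−μ)s = 41.850.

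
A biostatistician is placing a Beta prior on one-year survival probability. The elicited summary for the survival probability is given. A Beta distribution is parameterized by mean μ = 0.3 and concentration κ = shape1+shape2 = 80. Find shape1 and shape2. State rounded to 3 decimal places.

Split κ in proportion μ : (1−μ): shape1 = 0.3·80 = 24.000, shape2 = 80 − 24.000 = 56.000.

shape1 = 24.000, shape2 = 56.000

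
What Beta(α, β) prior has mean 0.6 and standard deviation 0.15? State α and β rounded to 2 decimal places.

α = 5.80, β = 3.87

σ² = 0.15² = 0.0225.
With s = α+β, Var = μ(1−μ)/(s+1), so s+1 = (0.6×0.4)/0.0225 = 10.6667 and s = 9.6667.
α = μs = 5.80, β = (1−μ)s = 3.87.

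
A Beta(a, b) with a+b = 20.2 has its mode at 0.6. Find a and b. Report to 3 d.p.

Mode = (a−1)/(κ−2) with κ = a+b, so a−1 = 0.6·18.2 = 10.920.
a = 11.920; b = κ − a = 8.280.

a = 11.920, b = 8.280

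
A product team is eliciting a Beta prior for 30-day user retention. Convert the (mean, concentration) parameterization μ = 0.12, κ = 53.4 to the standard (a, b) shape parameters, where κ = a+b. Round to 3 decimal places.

a = μκ = 0.12×53.4 = 6.408 and b = (1−μ)κ = 0.88×53.4 = 46.992.

a = 6.408, b = 46.992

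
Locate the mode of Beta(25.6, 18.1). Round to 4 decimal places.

The density x^(α−1)(1−x)^(β−1) is maximised at (α−1)/(α+β−2) = 24.6/41.7 = 0.5899.

0.5899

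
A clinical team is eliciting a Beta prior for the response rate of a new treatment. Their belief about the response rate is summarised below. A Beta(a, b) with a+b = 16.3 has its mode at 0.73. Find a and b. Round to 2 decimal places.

a = 11.44, b = 4.86

Mode = (a−1)/(κ−2) with κ = a+b, so a−1 = 0.73·14.3 = 10.44.
a = 11.44; b = κ − a = 4.86.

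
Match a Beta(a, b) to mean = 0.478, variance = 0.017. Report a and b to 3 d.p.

a = 6.538, b = 7.140

Write ν = a+b; then a = μν and Var = μ(1−μ)/(ν+1).
ν = μ(1−μ)/Var − 1 = 0.249516/0.017 − 1 = 13.6774.
a = 0.478·13.6774 = 6.538, b = 0.522·13.6774 = 7.140.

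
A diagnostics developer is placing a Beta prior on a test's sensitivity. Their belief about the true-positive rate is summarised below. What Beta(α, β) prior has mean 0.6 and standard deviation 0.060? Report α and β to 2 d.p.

Variance = 0.060² = 0.003600. The moment-matching identity α+β = μ(1−μ)/Var − 1 gives
α+β = 0.24/0.003600 − 1 = 65.6667, so α = μ·65.6667 = 39.40 and β = (1−μ)·65.6667 = 26.27.

α = 39.40, β = 26.27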